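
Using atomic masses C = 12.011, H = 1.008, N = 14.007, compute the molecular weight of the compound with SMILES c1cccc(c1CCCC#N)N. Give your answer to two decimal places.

Molecular formula: C10H12N2.
M = 10×12.011 + 12×1.008 + 2×14.007 = 160.22 g/mol.

160.22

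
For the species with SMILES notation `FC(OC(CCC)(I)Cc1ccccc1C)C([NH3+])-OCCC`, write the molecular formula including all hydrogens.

C17H28FINO2+

Heavy atoms from the SMILES: 17 C, 1 F, 1 I, 1 N, 2 O.
Implicit hydrogens by atom environment:
  5 × C: 2 H each → 10
  4 × C (aromatic): 1 H each → 4
  3 × C: 3 H each → 9
  2 × C: 1 H each → 2
  2 × C (aromatic): no H
  2 × O: no H
  1 × C: no H
  1 × F: no H
  1 × I: no H
  1 × N (charge +1): 3 H
  Total hydrogens = 28.
Net charge +1.
Molecular formula: C17H28FINO2+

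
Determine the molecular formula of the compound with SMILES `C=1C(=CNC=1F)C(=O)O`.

Heavy atoms from the SMILES: 5 C, 1 F, 1 N, 2 O.
Implicit hydrogens by atom environment:
  2 × C (aromatic): 1 H each → 2
  2 × C (aromatic): no H
  1 × C: no H
  1 × F: no H
  1 × N (aromatic): 1 H
  1 × O: 1 H
  1 × O: no H
  Total hydrogens = 4.
Molecular formula: C5H4FNO2

C5H4FNO2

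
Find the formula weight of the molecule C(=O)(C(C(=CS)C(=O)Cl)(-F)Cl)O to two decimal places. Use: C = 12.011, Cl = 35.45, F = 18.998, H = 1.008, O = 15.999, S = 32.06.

Molecular formula: C5H3Cl2FO3S.
M = 5×12.011 + 2×35.45 + 1×18.998 + 3×1.008 + 3×15.999 + 1×32.06 = 233.03 g/mol.

233.03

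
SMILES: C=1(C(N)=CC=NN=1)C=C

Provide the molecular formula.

C6H7N3

Heavy atoms from the SMILES: 6 C, 3 N.
Implicit hydrogens by atom environment:
  2 × C (aromatic): 1 H each → 2
  2 × C (aromatic): no H
  2 × N (aromatic): no H
  1 × C: 2 H
  1 × C: 1 H
  1 × N: 2 H
  Total hydrogens = 7.
Molecular formula: C6H7N3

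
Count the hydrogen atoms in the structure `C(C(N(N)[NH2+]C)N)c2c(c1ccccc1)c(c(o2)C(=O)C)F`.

Hydrogens are implicit in SMILES; fill each atom to its normal valence:
  5 × C (aromatic): 1 H each → 5
  5 × C (aromatic): no H
  2 × C: 3 H each → 6
  2 × N: 2 H each → 4
  1 × C: 2 H
  1 × C: 1 H
  1 × C: no H
  1 × F: no H
  1 × N (charge +1): 2 H
  1 × N: no H
  1 × O (aromatic): no H
  1 × O: no H
  Total hydrogens = 20.

20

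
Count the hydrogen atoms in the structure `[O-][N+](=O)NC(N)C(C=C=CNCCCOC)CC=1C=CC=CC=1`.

Hydrogens are implicit in SMILES; fill each atom to its normal valence:
  5 × C (aromatic): 1 H each → 5
  4 × C: 2 H each → 8
  4 × C: 1 H each → 4
  2 × N: 1 H each → 2
  2 × O: no H
  1 × C: 3 H
  1 × C: no H
  1 × C (aromatic): no H
  1 × N: 2 H
  1 × N (charge +1): no H
  1 × O (charge -1): no H
  Total hydrogens = 24.

24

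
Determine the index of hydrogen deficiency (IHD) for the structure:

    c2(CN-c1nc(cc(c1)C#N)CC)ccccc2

10

Molecular formula from the SMILES: C15H15N3.
DoU = (2C + 2 + N − H − X)/2 = (2·15 + 2 + 3 − 15 − 0)/2 = 20/2 = 10.
(Structurally: 2 ring(s) + 8 π bond(s) = 10.)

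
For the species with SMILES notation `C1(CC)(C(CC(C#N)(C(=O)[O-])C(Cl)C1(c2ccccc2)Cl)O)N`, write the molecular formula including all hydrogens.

Heavy atoms from the SMILES: 16 C, 2 Cl, 2 N, 3 O.
Implicit hydrogens by atom environment:
  5 × C (aromatic): 1 H each → 5
  5 × C: no H
  2 × C: 2 H each → 4
  2 × C: 1 H each → 2
  2 × Cl: no H
  1 × C: 3 H
  1 × C (aromatic): no H
  1 × N: 2 H
  1 × N: no H
  1 × O: 1 H
  1 × O: no H
  1 × O (charge -1): no H
  Total hydrogens = 17.
Net charge -1.
Molecular formula: C16H17Cl2N2O3-

C16H17Cl2N2O3-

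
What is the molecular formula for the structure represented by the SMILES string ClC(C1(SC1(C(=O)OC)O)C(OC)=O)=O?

C7H7ClO6S

Heavy atoms from the SMILES: 7 C, 1 Cl, 6 O, 1 S.
Implicit hydrogens by atom environment:
  5 × C: no H
  5 × O: no H
  2 × C: 3 H each → 6
  1 × Cl: no H
  1 × O: 1 H
  1 × S: no H
  Total hydrogens = 7.
Molecular formula: C7H7ClO6S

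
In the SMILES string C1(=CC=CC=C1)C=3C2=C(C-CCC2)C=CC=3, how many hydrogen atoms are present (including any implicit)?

Hydrogens are implicit in SMILES; fill each atom to its normal valence:
  8 × C (aromatic): 1 H each → 8
  4 × C: 2 H each → 8
  4 × C (aromatic): no H
  Total hydrogens = 16.

16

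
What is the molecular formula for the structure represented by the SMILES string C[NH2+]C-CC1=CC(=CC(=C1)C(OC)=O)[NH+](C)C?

Heavy atoms from the SMILES: 13 C, 2 N, 2 O.
Implicit hydrogens by atom environment:
  4 × C: 3 H each → 12
  3 × C (aromatic): 1 H each → 3
  3 × C (aromatic): no H
  2 × C: 2 H each → 4
  2 × O: no H
  1 × C: no H
  1 × N (charge +1): 2 H
  1 × N (charge +1): 1 H
  Total hydrogens = 22.
Net charge +2.
Molecular formula: [C13H22N2O2]2+

[C13H22N2O2]2+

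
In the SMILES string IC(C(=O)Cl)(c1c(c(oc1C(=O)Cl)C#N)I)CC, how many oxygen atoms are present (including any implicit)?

3

The symbol for oxygen appears 3 times in the SMILES.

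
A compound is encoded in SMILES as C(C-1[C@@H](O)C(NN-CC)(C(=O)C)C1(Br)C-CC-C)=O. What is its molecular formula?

C13H23BrN2O3

Heavy atoms from the SMILES: 1 Br, 13 C, 2 N, 3 O.
Implicit hydrogens by atom environment:
  4 × C: 2 H each → 8
  3 × C: 3 H each → 9
  3 × C: 1 H each → 3
  3 × C: no H
  2 × N: 1 H each → 2
  2 × O: no H
  1 × Br: no H
  1 × O: 1 H
  Total hydrogens = 23.
Molecular formula: C13H23BrN2O3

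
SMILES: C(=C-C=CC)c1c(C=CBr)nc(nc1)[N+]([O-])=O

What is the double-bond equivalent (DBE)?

Molecular formula from the SMILES: C11H10BrN3O2.
DoU = (2C + 2 + N − H − X)/2 = (2·11 + 2 + 3 − 10 − 1)/2 = 16/2 = 8.
(Structurally: 1 ring(s) + 7 π bond(s) = 8.)

8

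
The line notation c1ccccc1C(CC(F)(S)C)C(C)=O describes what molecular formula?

Heavy atoms from the SMILES: 12 C, 1 F, 1 O, 1 S.
Implicit hydrogens by atom environment:
  5 × C (aromatic): 1 H each → 5
  2 × C: 3 H each → 6
  2 × C: no H
  1 × C: 2 H
  1 × C: 1 H
  1 × C (aromatic): no H
  1 × F: no H
  1 × O: no H
  1 × S: 1 H
  Total hydrogens = 15.
Molecular formula: C12H15FOS

C12H15FOS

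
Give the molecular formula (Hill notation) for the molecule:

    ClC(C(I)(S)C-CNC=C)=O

Heavy atoms from the SMILES: 6 C, 1 Cl, 1 I, 1 N, 1 O, 1 S.
Implicit hydrogens by atom environment:
  3 × C: 2 H each → 6
  2 × C: no H
  1 × C: 1 H
  1 × Cl: no H
  1 × I: no H
  1 × N: 1 H
  1 × O: no H
  1 × S: 1 H
  Total hydrogens = 9.
Molecular formula: C6H9ClINOS

C6H9ClINOS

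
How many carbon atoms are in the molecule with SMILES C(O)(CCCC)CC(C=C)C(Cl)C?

The symbol for carbon appears 11 times in the SMILES. (Cl is a single chlorine, not C + l.)

11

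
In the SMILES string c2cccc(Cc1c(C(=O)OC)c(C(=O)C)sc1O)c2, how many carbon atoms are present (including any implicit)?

The symbol for carbon appears 15 times in the SMILES. Lowercase c denotes aromatic carbon and counts toward C.

15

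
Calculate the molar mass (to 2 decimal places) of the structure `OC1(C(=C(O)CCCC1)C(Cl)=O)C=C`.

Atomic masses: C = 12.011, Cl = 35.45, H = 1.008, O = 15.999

216.66

Molecular formula: C10H13ClO3.
M = 10×12.011 + 1×35.45 + 13×1.008 + 3×15.999 = 216.66 g/mol.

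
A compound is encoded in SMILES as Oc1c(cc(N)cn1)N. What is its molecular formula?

Heavy atoms from the SMILES: 5 C, 3 N, 1 O.
Implicit hydrogens by atom environment:
  3 × C (aromatic): no H
  2 × C (aromatic): 1 H each → 2
  2 × N: 2 H each → 4
  1 × N (aromatic): no H
  1 × O: 1 H
  Total hydrogens = 7.
Molecular formula: C5H7N3O

C5H7N3O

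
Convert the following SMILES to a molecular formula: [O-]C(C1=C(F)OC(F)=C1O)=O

C5HF2O4-

Heavy atoms from the SMILES: 5 C, 2 F, 4 O.
Implicit hydrogens by atom environment:
  4 × C (aromatic): no H
  2 × F: no H
  1 × C: no H
  1 × O: 1 H
  1 × O (aromatic): no H
  1 × O: no H
  1 × O (charge -1): no H
  Total hydrogens = 1.
Net charge -1.
Molecular formula: C5HF2O4-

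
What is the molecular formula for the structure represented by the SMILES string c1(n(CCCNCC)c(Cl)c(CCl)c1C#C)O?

C12H16Cl2N2O

Heavy atoms from the SMILES: 12 C, 2 Cl, 2 N, 1 O.
Implicit hydrogens by atom environment:
  5 × C: 2 H each → 10
  4 × C (aromatic): no H
  2 × Cl: no H
  1 × C: 3 H
  1 × C: 1 H
  1 × C: no H
  1 × N: 1 H
  1 × N (aromatic): no H
  1 × O: 1 H
  Total hydrogens = 16.
Molecular formula: C12H16Cl2N2O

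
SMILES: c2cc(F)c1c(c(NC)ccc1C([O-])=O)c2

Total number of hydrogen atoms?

9

Hydrogens are implicit in SMILES; fill each atom to its normal valence:
  5 × C (aromatic): 1 H each → 5
  5 × C (aromatic): no H
  1 × C: 3 H
  1 × C: no H
  1 × F: no H
  1 × N: 1 H
  1 × O: no H
  1 × O (charge -1): no H
  Total hydrogens = 9.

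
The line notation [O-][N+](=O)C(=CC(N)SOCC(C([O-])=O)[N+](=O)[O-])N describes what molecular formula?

Heavy atoms from the SMILES: 6 C, 4 N, 7 O, 1 S.
Implicit hydrogens by atom environment:
  4 × O: no H
  3 × C: 1 H each → 3
  3 × O (charge -1): no H
  2 × C: no H
  2 × N: 2 H each → 4
  2 × N (charge +1): no H
  1 × C: 2 H
  1 × S: no H
  Total hydrogens = 9.
Net charge -1.
Molecular formula: C6H9N4O7S-

C6H9N4O7S-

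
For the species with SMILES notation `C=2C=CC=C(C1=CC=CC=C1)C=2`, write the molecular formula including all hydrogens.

Heavy atoms from the SMILES: 12 C.
Implicit hydrogens by atom environment:
  10 × C (aromatic): 1 H each → 10
  2 × C (aromatic): no H
  Total hydrogens = 10.
Molecular formula: C12H10

C12H10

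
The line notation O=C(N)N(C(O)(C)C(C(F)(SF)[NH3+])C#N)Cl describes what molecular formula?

Heavy atoms from the SMILES: 6 C, 1 Cl, 2 F, 4 N, 2 O, 1 S.
Implicit hydrogens by atom environment:
  4 × C: no H
  2 × F: no H
  2 × N: no H
  1 × C: 3 H
  1 × C: 1 H
  1 × Cl: no H
  1 × N (charge +1): 3 H
  1 × N: 2 H
  1 × O: 1 H
  1 × O: no H
  1 × S: no H
  Total hydrogens = 10.
Net charge +1.
Molecular formula: C6H10ClF2N4O2S+

C6H10ClF2N4O2S+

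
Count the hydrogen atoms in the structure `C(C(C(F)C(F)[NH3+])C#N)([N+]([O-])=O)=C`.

Hydrogens are implicit in SMILES; fill each atom to its normal valence:
  3 × C: 1 H each → 3
  2 × C: no H
  2 × F: no H
  1 × C: 2 H
  1 × N (charge +1): 3 H
  1 × N: no H
  1 × N (charge +1): no H
  1 × O: no H
  1 × O (charge -1): no H
  Total hydrogens = 8.

8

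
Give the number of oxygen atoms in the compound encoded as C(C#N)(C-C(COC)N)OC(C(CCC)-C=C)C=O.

The symbol for oxygen appears 3 times in the SMILES.

3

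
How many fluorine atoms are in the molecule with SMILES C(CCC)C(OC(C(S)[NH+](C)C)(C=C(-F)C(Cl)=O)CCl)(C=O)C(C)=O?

The symbol for fluorine appears 1 time in the SMILES.

1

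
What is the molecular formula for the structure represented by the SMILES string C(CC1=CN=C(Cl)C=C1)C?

Heavy atoms from the SMILES: 8 C, 1 Cl, 1 N.
Implicit hydrogens by atom environment:
  3 × C (aromatic): 1 H each → 3
  2 × C: 2 H each → 4
  2 × C (aromatic): no H
  1 × C: 3 H
  1 × Cl: no H
  1 × N (aromatic): no H
  Total hydrogens = 10.
Molecular formula: C8H10ClN

C8H10ClN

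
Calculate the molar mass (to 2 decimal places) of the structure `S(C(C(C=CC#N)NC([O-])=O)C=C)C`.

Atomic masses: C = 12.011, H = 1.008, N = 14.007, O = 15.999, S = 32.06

211.26

Molecular formula: C9H11N2O2S-.
M = 9×12.011 + 11×1.008 + 2×14.007 + 2×15.999 + 1×32.06 = 211.26 g/mol.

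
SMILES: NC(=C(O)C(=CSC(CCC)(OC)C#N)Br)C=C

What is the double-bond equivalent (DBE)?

Molecular formula from the SMILES: C12H17BrN2O2S.
DoU = (2C + 2 + N − H − X)/2 = (2·12 + 2 + 2 − 17 − 1)/2 = 10/2 = 5.
(Structurally: 0 ring(s) + 5 π bond(s) = 5.)

5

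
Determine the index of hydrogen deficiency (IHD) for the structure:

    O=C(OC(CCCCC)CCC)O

1

Molecular formula from the SMILES: C10H20O3.
DoU = (2C + 2 + N − H − X)/2 = (2·10 + 2 + 0 − 20 − 0)/2 = 2/2 = 1.
(Structurally: 0 ring(s) + 1 π bond(s) = 1.)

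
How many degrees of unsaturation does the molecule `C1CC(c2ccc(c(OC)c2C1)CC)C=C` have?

6

Molecular formula from the SMILES: C15H20O.
DoU = (2C + 2 + N − H − X)/2 = (2·15 + 2 + 0 − 20 − 0)/2 = 12/2 = 6.
(Structurally: 2 ring(s) + 4 π bond(s) = 6.)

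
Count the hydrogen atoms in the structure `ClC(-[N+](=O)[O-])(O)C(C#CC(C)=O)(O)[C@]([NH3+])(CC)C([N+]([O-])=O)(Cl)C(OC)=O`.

Hydrogens are implicit in SMILES; fill each atom to its normal valence:
  8 × C: no H
  5 × O: no H
  3 × C: 3 H each → 9
  2 × Cl: no H
  2 × N (charge +1): no H
  2 × O: 1 H each → 2
  2 × O (charge -1): no H
  1 × C: 2 H
  1 × N (charge +1): 3 H
  Total hydrogens = 16.

16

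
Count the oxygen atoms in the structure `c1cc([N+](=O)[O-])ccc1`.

The symbol for oxygen appears 2 times in the SMILES.

2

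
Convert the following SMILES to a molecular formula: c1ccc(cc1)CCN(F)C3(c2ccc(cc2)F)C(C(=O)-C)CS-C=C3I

Heavy atoms from the SMILES: 21 C, 2 F, 1 I, 1 N, 1 O, 1 S.
Implicit hydrogens by atom environment:
  9 × C (aromatic): 1 H each → 9
  3 × C: 2 H each → 6
  3 × C: no H
  3 × C (aromatic): no H
  2 × C: 1 H each → 2
  2 × F: no H
  1 × C: 3 H
  1 × I: no H
  1 × N: no H
  1 × O: no H
  1 × S: no H
  Total hydrogens = 20.
Molecular formula: C21H20F2INOS

C21H20F2INOS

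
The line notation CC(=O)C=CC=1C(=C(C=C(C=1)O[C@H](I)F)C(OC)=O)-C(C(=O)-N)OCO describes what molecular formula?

C16H17FINO7

Heavy atoms from the SMILES: 16 C, 1 F, 1 I, 1 N, 7 O.
Implicit hydrogens by atom environment:
  6 × O: no H
  4 × C: 1 H each → 4
  4 × C (aromatic): no H
  3 × C: no H
  2 × C: 3 H each → 6
  2 × C (aromatic): 1 H each → 2
  1 × C: 2 H
  1 × F: no H
  1 × I: no H
  1 × N: 2 H
  1 × O: 1 H
  Total hydrogens = 17.
Molecular formula: C16H17FINO7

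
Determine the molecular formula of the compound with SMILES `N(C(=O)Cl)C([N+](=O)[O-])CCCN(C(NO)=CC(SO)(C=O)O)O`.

C9H15ClN4O8S

Heavy atoms from the SMILES: 9 C, 1 Cl, 4 N, 8 O, 1 S.
Implicit hydrogens by atom environment:
  4 × O: 1 H each → 4
  3 × C: 2 H each → 6
  3 × C: 1 H each → 3
  3 × C: no H
  3 × O: no H
  2 × N: 1 H each → 2
  1 × Cl: no H
  1 × N: no H
  1 × N (charge +1): no H
  1 × O (charge -1): no H
  1 × S: no H
  Total hydrogens = 15.
Molecular formula: C9H15ClN4O8S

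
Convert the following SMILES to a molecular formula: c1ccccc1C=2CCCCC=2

Heavy atoms from the SMILES: 12 C.
Implicit hydrogens by atom environment:
  5 × C (aromatic): 1 H each → 5
  4 × C: 2 H each → 8
  1 × C: 1 H
  1 × C: no H
  1 × C (aromatic): no H
  Total hydrogens = 14.
Molecular formula: C12H14

C12H14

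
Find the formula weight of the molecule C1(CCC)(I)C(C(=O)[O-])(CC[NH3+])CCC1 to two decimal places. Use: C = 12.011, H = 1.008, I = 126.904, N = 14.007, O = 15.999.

Molecular formula: C11H20INO2.
M = 11×12.011 + 20×1.008 + 1×126.904 + 1×14.007 + 2×15.999 = 325.19 g/mol.

325.19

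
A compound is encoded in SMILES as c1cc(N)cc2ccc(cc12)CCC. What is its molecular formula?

C13H15N

Heavy atoms from the SMILES: 13 C, 1 N.
Implicit hydrogens by atom environment:
  6 × C (aromatic): 1 H each → 6
  4 × C (aromatic): no H
  2 × C: 2 H each → 4
  1 × C: 3 H
  1 × N: 2 H
  Total hydrogens = 15.
Molecular formula: C13H15N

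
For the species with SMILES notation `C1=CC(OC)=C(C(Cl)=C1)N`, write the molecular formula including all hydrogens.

Heavy atoms from the SMILES: 7 C, 1 Cl, 1 N, 1 O.
Implicit hydrogens by atom environment:
  3 × C (aromatic): 1 H each → 3
  3 × C (aromatic): no H
  1 × C: 3 H
  1 × Cl: no H
  1 × N: 2 H
  1 × O: no H
  Total hydrogens = 8.
Molecular formula: C7H8ClNO

C7H8ClNO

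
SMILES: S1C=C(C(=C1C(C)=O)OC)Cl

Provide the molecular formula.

Heavy atoms from the SMILES: 7 C, 1 Cl, 2 O, 1 S.
Implicit hydrogens by atom environment:
  3 × C (aromatic): no H
  2 × C: 3 H each → 6
  2 × O: no H
  1 × C (aromatic): 1 H
  1 × C: no H
  1 × Cl: no H
  1 × S (aromatic): no H
  Total hydrogens = 7.
Molecular formula: C7H7ClO2S

C7H7ClO2S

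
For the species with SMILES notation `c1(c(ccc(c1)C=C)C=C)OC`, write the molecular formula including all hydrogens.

C11H12O

Heavy atoms from the SMILES: 11 C, 1 O.
Implicit hydrogens by atom environment:
  3 × C (aromatic): 1 H each → 3
  3 × C (aromatic): no H
  2 × C: 2 H each → 4
  2 × C: 1 H each → 2
  1 × C: 3 H
  1 × O: no H
  Total hydrogens = 12.
Molecular formula: C11H12O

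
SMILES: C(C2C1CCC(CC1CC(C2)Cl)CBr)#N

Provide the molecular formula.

C12H17BrClN

Heavy atoms from the SMILES: 1 Br, 12 C, 1 Cl, 1 N.
Implicit hydrogens by atom environment:
  6 × C: 2 H each → 12
  5 × C: 1 H each → 5
  1 × Br: no H
  1 × C: no H
  1 × Cl: no H
  1 × N: no H
  Total hydrogens = 17.
Molecular formula: C12H17BrClN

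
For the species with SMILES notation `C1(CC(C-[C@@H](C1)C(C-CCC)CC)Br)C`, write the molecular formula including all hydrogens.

Heavy atoms from the SMILES: 1 Br, 14 C.
Implicit hydrogens by atom environment:
  7 × C: 2 H each → 14
  4 × C: 1 H each → 4
  3 × C: 3 H each → 9
  1 × Br: no H
  Total hydrogens = 27.
Molecular formula: C14H27Br

C14H27Br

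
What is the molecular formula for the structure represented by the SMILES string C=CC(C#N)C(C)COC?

Heavy atoms from the SMILES: 8 C, 1 N, 1 O.
Implicit hydrogens by atom environment:
  3 × C: 1 H each → 3
  2 × C: 3 H each → 6
  2 × C: 2 H each → 4
  1 × C: no H
  1 × N: no H
  1 × O: no H
  Total hydrogens = 13.
Molecular formula: C8H13NO

C8H13NO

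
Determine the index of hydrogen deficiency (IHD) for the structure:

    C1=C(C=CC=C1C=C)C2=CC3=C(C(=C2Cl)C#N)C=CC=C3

Molecular formula from the SMILES: C19H12ClN.
DoU = (2C + 2 + N − H − X)/2 = (2·19 + 2 + 1 − 12 − 1)/2 = 28/2 = 14.
(Structurally: 3 ring(s) + 11 π bond(s) = 14.)

14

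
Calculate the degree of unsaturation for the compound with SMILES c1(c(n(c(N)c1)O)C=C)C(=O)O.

5

Molecular formula from the SMILES: C7H8N2O3.
DoU = (2C + 2 + N − H − X)/2 = (2·7 + 2 + 2 − 8 − 0)/2 = 10/2 = 5.
(Structurally: 1 ring(s) + 4 π bond(s) = 5.)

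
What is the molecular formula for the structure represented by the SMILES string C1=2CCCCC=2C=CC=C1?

Heavy atoms from the SMILES: 10 C.
Implicit hydrogens by atom environment:
  4 × C: 2 H each → 8
  4 × C (aromatic): 1 H each → 4
  2 × C (aromatic): no H
  Total hydrogens = 12.
Molecular formula: C10H12

C10H12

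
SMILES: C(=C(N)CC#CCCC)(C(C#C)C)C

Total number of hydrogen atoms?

19

Hydrogens are implicit in SMILES; fill each atom to its normal valence:
  5 × C: no H
  3 × C: 3 H each → 9
  3 × C: 2 H each → 6
  2 × C: 1 H each → 2
  1 × N: 2 H
  Total hydrogens = 19.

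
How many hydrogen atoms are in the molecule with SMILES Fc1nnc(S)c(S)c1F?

2

Hydrogens are implicit in SMILES; fill each atom to its normal valence:
  4 × C (aromatic): no H
  2 × F: no H
  2 × N (aromatic): no H
  2 × S: 1 H each → 2
  Total hydrogens = 2.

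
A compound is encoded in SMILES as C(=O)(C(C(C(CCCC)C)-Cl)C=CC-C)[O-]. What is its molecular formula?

C13H22ClO2-

Heavy atoms from the SMILES: 13 C, 1 Cl, 2 O.
Implicit hydrogens by atom environment:
  5 × C: 1 H each → 5
  4 × C: 2 H each → 8
  3 × C: 3 H each → 9
  1 × C: no H
  1 × Cl: no H
  1 × O: no H
  1 × O (charge -1): no H
  Total hydrogens = 22.
Net charge -1.
Molecular formula: C13H22ClO2-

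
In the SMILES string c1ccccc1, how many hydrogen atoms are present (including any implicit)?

Hydrogens are implicit in SMILES; fill each atom to its normal valence:
  6 × C (aromatic): 1 H each → 6
  Total hydrogens = 6.

6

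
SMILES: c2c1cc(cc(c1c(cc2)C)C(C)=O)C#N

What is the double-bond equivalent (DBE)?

Molecular formula from the SMILES: C14H11NO.
DoU = (2C + 2 + N − H − X)/2 = (2·14 + 2 + 1 − 11 − 0)/2 = 20/2 = 10.
(Structurally: 2 ring(s) + 8 π bond(s) = 10.)

10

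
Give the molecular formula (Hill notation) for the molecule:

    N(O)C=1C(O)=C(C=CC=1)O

C6H7NO3

Heavy atoms from the SMILES: 6 C, 1 N, 3 O.
Implicit hydrogens by atom environment:
  3 × C (aromatic): 1 H each → 3
  3 × C (aromatic): no H
  3 × O: 1 H each → 3
  1 × N: 1 H
  Total hydrogens = 7.
Molecular formula: C6H7NO3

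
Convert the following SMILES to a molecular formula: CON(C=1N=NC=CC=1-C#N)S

Heavy atoms from the SMILES: 6 C, 4 N, 1 O, 1 S.
Implicit hydrogens by atom environment:
  2 × C (aromatic): 1 H each → 2
  2 × C (aromatic): no H
  2 × N (aromatic): no H
  2 × N: no H
  1 × C: 3 H
  1 × C: no H
  1 × O: no H
  1 × S: 1 H
  Total hydrogens = 6.
Molecular formula: C6H6N4OS

C6H6N4OS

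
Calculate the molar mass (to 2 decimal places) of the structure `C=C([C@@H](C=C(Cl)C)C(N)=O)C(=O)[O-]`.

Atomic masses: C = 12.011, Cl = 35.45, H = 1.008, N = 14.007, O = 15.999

202.61

Molecular formula: C8H9ClNO3-.
M = 8×12.011 + 1×35.45 + 9×1.008 + 1×14.007 + 3×15.999 = 202.61 g/mol.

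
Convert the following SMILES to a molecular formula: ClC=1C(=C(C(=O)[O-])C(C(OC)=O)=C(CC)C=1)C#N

Heavy atoms from the SMILES: 12 C, 1 Cl, 1 N, 4 O.
Implicit hydrogens by atom environment:
  5 × C (aromatic): no H
  3 × C: no H
  3 × O: no H
  2 × C: 3 H each → 6
  1 × C: 2 H
  1 × C (aromatic): 1 H
  1 × Cl: no H
  1 × N: no H
  1 × O (charge -1): no H
  Total hydrogens = 9.
Net charge -1.
Molecular formula: C12H9ClNO4-

C12H9ClNO4-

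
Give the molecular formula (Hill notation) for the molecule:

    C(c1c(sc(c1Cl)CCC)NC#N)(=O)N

Heavy atoms from the SMILES: 9 C, 1 Cl, 3 N, 1 O, 1 S.
Implicit hydrogens by atom environment:
  4 × C (aromatic): no H
  2 × C: 2 H each → 4
  2 × C: no H
  1 × C: 3 H
  1 × Cl: no H
  1 × N: 2 H
  1 × N: 1 H
  1 × N: no H
  1 × O: no H
  1 × S (aromatic): no H
  Total hydrogens = 10.
Molecular formula: C9H10ClN3OS

C9H10ClN3OS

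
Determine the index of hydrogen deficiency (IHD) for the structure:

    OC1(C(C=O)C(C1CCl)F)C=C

3

Molecular formula from the SMILES: C8H10ClFO2.
DoU = (2C + 2 + N − H − X)/2 = (2·8 + 2 + 0 − 10 − 2)/2 = 6/2 = 3.
(Structurally: 1 ring(s) + 2 π bond(s) = 3.)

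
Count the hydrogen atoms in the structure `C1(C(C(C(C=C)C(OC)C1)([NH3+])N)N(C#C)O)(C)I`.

Hydrogens are implicit in SMILES; fill each atom to its normal valence:
  5 × C: 1 H each → 5
  3 × C: no H
  2 × C: 3 H each → 6
  2 × C: 2 H each → 4
  1 × I: no H
  1 × N (charge +1): 3 H
  1 × N: 2 H
  1 × N: no H
  1 × O: 1 H
  1 × O: no H
  Total hydrogens = 21.

21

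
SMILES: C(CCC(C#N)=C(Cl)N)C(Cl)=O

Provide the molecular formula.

C7H8Cl2N2O

Heavy atoms from the SMILES: 7 C, 2 Cl, 2 N, 1 O.
Implicit hydrogens by atom environment:
  4 × C: no H
  3 × C: 2 H each → 6
  2 × Cl: no H
  1 × N: 2 H
  1 × N: no H
  1 × O: no H
  Total hydrogens = 8.
Molecular formula: C7H8Cl2N2O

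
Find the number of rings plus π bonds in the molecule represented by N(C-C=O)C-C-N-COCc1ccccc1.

5

Molecular formula from the SMILES: C12H18N2O2.
DoU = (2C + 2 + N − H − X)/2 = (2·12 + 2 + 2 − 18 − 0)/2 = 10/2 = 5.
(Structurally: 1 ring(s) + 4 π bond(s) = 5.)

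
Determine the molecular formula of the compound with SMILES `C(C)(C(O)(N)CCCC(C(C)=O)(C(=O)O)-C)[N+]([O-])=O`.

Heavy atoms from the SMILES: 11 C, 2 N, 6 O.
Implicit hydrogens by atom environment:
  4 × C: no H
  3 × C: 3 H each → 9
  3 × C: 2 H each → 6
  3 × O: no H
  2 × O: 1 H each → 2
  1 × C: 1 H
  1 × N: 2 H
  1 × N (charge +1): no H
  1 × O (charge -1): no H
  Total hydrogens = 20.
Molecular formula: C11H20N2O6

C11H20N2O6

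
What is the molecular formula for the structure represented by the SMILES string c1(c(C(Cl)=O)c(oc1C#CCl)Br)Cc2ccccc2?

C14H7BrCl2O2

Heavy atoms from the SMILES: 1 Br, 14 C, 2 Cl, 2 O.
Implicit hydrogens by atom environment:
  5 × C (aromatic): 1 H each → 5
  5 × C (aromatic): no H
  3 × C: no H
  2 × Cl: no H
  1 × Br: no H
  1 × C: 2 H
  1 × O (aromatic): no H
  1 × O: no H
  Total hydrogens = 7.
Molecular formula: C14H7BrCl2O2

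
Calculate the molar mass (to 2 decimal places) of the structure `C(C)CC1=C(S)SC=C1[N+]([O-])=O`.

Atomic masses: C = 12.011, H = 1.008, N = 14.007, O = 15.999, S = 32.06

203.27

Molecular formula: C7H9NO2S2.
M = 7×12.011 + 9×1.008 + 1×14.007 + 2×15.999 + 2×32.06 = 203.27 g/mol.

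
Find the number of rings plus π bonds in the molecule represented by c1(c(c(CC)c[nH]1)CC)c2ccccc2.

Molecular formula from the SMILES: C14H17N.
DoU = (2C + 2 + N − H − X)/2 = (2·14 + 2 + 1 − 17 − 0)/2 = 14/2 = 7.
(Structurally: 2 ring(s) + 5 π bond(s) = 7.)

7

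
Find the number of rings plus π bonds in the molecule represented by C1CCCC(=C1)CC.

2

Molecular formula from the SMILES: C8H14.
DoU = (2C + 2 + N − H − X)/2 = (2·8 + 2 + 0 − 14 − 0)/2 = 4/2 = 2.
(Structurally: 1 ring(s) + 1 π bond(s) = 2.)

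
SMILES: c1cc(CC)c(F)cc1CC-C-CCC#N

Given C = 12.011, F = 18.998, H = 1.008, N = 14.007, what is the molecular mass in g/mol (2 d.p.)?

219.30

Molecular formula: C14H18FN.
M = 14×12.011 + 1×18.998 + 18×1.008 + 1×14.007 = 219.30 g/mol.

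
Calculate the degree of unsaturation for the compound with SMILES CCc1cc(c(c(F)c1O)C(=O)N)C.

5

Molecular formula from the SMILES: C10H12FNO2.
DoU = (2C + 2 + N − H − X)/2 = (2·10 + 2 + 1 − 12 − 1)/2 = 10/2 = 5.
(Structurally: 1 ring(s) + 4 π bond(s) = 5.)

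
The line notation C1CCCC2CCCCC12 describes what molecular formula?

Heavy atoms from the SMILES: 10 C.
Implicit hydrogens by atom environment:
  8 × C: 2 H each → 16
  2 × C: 1 H each → 2
  Total hydrogens = 18.
Molecular formula: C10H18

C10H18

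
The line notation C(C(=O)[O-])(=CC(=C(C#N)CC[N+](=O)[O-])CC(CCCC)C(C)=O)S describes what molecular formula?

C16H21N2O5S-

Heavy atoms from the SMILES: 16 C, 2 N, 5 O, 1 S.
Implicit hydrogens by atom environment:
  6 × C: 2 H each → 12
  6 × C: no H
  3 × O: no H
  2 × C: 3 H each → 6
  2 × C: 1 H each → 2
  2 × O (charge -1): no H
  1 × N: no H
  1 × N (charge +1): no H
  1 × S: 1 H
  Total hydrogens = 21.
Net charge -1.
Molecular formula: C16H21N2O5S-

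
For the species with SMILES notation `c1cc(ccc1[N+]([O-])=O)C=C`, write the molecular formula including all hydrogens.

Heavy atoms from the SMILES: 8 C, 1 N, 2 O.
Implicit hydrogens by atom environment:
  4 × C (aromatic): 1 H each → 4
  2 × C (aromatic): no H
  1 × C: 2 H
  1 × C: 1 H
  1 × N (charge +1): no H
  1 × O: no H
  1 × O (charge -1): no H
  Total hydrogens = 7.
Molecular formula: C8H7NO2

C8H7NO2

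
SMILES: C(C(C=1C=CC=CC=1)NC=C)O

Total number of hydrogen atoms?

13

Hydrogens are implicit in SMILES; fill each atom to its normal valence:
  5 × C (aromatic): 1 H each → 5
  2 × C: 2 H each → 4
  2 × C: 1 H each → 2
  1 × C (aromatic): no H
  1 × N: 1 H
  1 × O: 1 H
  Total hydrogens = 13.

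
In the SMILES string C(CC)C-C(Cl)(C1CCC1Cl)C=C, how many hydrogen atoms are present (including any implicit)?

Hydrogens are implicit in SMILES; fill each atom to its normal valence:
  6 × C: 2 H each → 12
  3 × C: 1 H each → 3
  2 × Cl: no H
  1 × C: 3 H
  1 × C: no H
  Total hydrogens = 18.

18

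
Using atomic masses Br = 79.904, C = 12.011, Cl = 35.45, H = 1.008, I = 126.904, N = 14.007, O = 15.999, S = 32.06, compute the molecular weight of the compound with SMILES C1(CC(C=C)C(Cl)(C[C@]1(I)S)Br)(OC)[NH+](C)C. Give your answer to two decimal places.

455.60

Molecular formula: C11H19BrClINOS+.
M = 1×79.904 + 11×12.011 + 1×35.45 + 19×1.008 + 1×126.904 + 1×14.007 + 1×15.999 + 1×32.06 = 455.60 g/mol.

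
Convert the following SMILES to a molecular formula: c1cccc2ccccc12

Heavy atoms from the SMILES: 10 C.
Implicit hydrogens by atom environment:
  8 × C (aromatic): 1 H each → 8
  2 × C (aromatic): no H
  Total hydrogens = 8.
Molecular formula: C10H8

C10H8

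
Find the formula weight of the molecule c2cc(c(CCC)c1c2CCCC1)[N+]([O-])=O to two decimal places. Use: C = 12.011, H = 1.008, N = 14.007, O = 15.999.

219.28

Molecular formula: C13H17NO2.
M = 13×12.011 + 17×1.008 + 1×14.007 + 2×15.999 = 219.28 g/mol.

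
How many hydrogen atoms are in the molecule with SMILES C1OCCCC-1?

Hydrogens are implicit in SMILES; fill each atom to its normal valence:
  5 × C: 2 H each → 10
  1 × O: no H
  Total hydrogens = 10.

10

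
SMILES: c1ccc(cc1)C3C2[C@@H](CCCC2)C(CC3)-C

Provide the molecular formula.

Heavy atoms from the SMILES: 17 C.
Implicit hydrogens by atom environment:
  6 × C: 2 H each → 12
  5 × C (aromatic): 1 H each → 5
  4 × C: 1 H each → 4
  1 × C: 3 H
  1 × C (aromatic): no H
  Total hydrogens = 24.
Molecular formula: C17H24

C17H24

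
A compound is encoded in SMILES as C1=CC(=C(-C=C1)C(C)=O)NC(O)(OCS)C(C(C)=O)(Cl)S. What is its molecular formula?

C13H16ClNO4S2

Heavy atoms from the SMILES: 13 C, 1 Cl, 1 N, 4 O, 2 S.
Implicit hydrogens by atom environment:
  4 × C (aromatic): 1 H each → 4
  4 × C: no H
  3 × O: no H
  2 × C: 3 H each → 6
  2 × C (aromatic): no H
  2 × S: 1 H each → 2
  1 × C: 2 H
  1 × Cl: no H
  1 × N: 1 H
  1 × O: 1 H
  Total hydrogens = 16.
Molecular formula: C13H16ClNO4S2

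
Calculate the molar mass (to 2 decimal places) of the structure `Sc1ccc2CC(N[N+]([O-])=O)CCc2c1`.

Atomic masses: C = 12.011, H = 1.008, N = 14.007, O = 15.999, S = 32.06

Molecular formula: C10H12N2O2S.
M = 10×12.011 + 12×1.008 + 2×14.007 + 2×15.999 + 1×32.06 = 224.28 g/mol.

224.28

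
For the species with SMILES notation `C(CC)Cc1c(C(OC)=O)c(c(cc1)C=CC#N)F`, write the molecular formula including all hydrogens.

Heavy atoms from the SMILES: 15 C, 1 F, 1 N, 2 O.
Implicit hydrogens by atom environment:
  4 × C (aromatic): no H
  3 × C: 2 H each → 6
  2 × C: 3 H each → 6
  2 × C (aromatic): 1 H each → 2
  2 × C: 1 H each → 2
  2 × C: no H
  2 × O: no H
  1 × F: no H
  1 × N: no H
  Total hydrogens = 16.
Molecular formula: C15H16FNO2

C15H16FNO2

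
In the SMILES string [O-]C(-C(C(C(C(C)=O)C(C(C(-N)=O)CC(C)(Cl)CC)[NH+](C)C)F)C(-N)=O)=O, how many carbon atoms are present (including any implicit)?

The symbol for carbon appears 17 times in the SMILES. (Cl is a single chlorine, not C + l.)

17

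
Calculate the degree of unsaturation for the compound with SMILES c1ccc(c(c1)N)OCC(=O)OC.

5

Molecular formula from the SMILES: C9H11NO3.
DoU = (2C + 2 + N − H − X)/2 = (2·9 + 2 + 1 − 11 − 0)/2 = 10/2 = 5.
(Structurally: 1 ring(s) + 4 π bond(s) = 5.)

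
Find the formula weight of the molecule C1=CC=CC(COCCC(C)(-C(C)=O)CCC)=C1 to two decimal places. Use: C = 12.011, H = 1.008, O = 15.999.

248.37

Molecular formula: C16H24O2.
M = 16×12.011 + 24×1.008 + 2×15.999 = 248.37 g/mol.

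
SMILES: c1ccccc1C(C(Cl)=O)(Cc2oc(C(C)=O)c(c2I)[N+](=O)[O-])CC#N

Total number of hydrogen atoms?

Hydrogens are implicit in SMILES; fill each atom to its normal valence:
  5 × C (aromatic): 1 H each → 5
  5 × C (aromatic): no H
  4 × C: no H
  3 × O: no H
  2 × C: 2 H each → 4
  1 × C: 3 H
  1 × Cl: no H
  1 × I: no H
  1 × N (charge +1): no H
  1 × N: no H
  1 × O (aromatic): no H
  1 × O (charge -1): no H
  Total hydrogens = 12.

12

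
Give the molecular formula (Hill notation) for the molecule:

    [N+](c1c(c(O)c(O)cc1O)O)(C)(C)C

Heavy atoms from the SMILES: 9 C, 1 N, 4 O.
Implicit hydrogens by atom environment:
  5 × C (aromatic): no H
  4 × O: 1 H each → 4
  3 × C: 3 H each → 9
  1 × C (aromatic): 1 H
  1 × N (charge +1): no H
  Total hydrogens = 14.
Net charge +1.
Molecular formula: C9H14NO4+

C9H14NO4+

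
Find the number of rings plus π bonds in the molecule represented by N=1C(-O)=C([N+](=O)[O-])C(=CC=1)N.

5

Molecular formula from the SMILES: C5H5N3O3.
DoU = (2C + 2 + N − H − X)/2 = (2·5 + 2 + 3 − 5 − 0)/2 = 10/2 = 5.
(Structurally: 1 ring(s) + 4 π bond(s) = 5.)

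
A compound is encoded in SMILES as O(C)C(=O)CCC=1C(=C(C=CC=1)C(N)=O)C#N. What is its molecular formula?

C12H12N2O3

Heavy atoms from the SMILES: 12 C, 2 N, 3 O.
Implicit hydrogens by atom environment:
  3 × C (aromatic): 1 H each → 3
  3 × C (aromatic): no H
  3 × C: no H
  3 × O: no H
  2 × C: 2 H each → 4
  1 × C: 3 H
  1 × N: 2 H
  1 × N: no H
  Total hydrogens = 12.
Molecular formula: C12H12N2O3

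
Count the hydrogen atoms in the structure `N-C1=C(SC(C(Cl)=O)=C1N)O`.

Hydrogens are implicit in SMILES; fill each atom to its normal valence:
  4 × C (aromatic): no H
  2 × N: 2 H each → 4
  1 × C: no H
  1 × Cl: no H
  1 × O: 1 H
  1 × O: no H
  1 × S (aromatic): no H
  Total hydrogens = 5.

5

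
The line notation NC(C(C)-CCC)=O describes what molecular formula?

Heavy atoms from the SMILES: 6 C, 1 N, 1 O.
Implicit hydrogens by atom environment:
  2 × C: 3 H each → 6
  2 × C: 2 H each → 4
  1 × C: 1 H
  1 × C: no H
  1 × N: 2 H
  1 × O: no H
  Total hydrogens = 13.
Molecular formula: C6H13NO

C6H13NO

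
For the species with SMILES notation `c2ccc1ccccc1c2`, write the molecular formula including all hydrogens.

Heavy atoms from the SMILES: 10 C.
Implicit hydrogens by atom environment:
  8 × C (aromatic): 1 H each → 8
  2 × C (aromatic): no H
  Total hydrogens = 8.
Molecular formula: C10H8

C10H8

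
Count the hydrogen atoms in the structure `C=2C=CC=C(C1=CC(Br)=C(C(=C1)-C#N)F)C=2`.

Hydrogens are implicit in SMILES; fill each atom to its normal valence:
  7 × C (aromatic): 1 H each → 7
  5 × C (aromatic): no H
  1 × Br: no H
  1 × C: no H
  1 × F: no H
  1 × N: no H
  Total hydrogens = 7.

7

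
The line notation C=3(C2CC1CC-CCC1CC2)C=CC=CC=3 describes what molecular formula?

C16H22

Heavy atoms from the SMILES: 16 C.
Implicit hydrogens by atom environment:
  7 × C: 2 H each → 14
  5 × C (aromatic): 1 H each → 5
  3 × C: 1 H each → 3
  1 × C (aromatic): no H
  Total hydrogens = 22.
Molecular formula: C16H22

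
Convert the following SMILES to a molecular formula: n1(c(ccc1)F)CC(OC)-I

Heavy atoms from the SMILES: 7 C, 1 F, 1 I, 1 N, 1 O.
Implicit hydrogens by atom environment:
  3 × C (aromatic): 1 H each → 3
  1 × C: 3 H
  1 × C: 2 H
  1 × C: 1 H
  1 × C (aromatic): no H
  1 × F: no H
  1 × I: no H
  1 × N (aromatic): no H
  1 × O: no H
  Total hydrogens = 9.
Molecular formula: C7H9FINO

C7H9FINO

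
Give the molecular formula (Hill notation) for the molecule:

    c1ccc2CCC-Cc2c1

C10H12

Heavy atoms from the SMILES: 10 C.
Implicit hydrogens by atom environment:
  4 × C: 2 H each → 8
  4 × C (aromatic): 1 H each → 4
  2 × C (aromatic): no H
  Total hydrogens = 12.
Molecular formula: C10H12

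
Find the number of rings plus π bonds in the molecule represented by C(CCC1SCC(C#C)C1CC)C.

Molecular formula from the SMILES: C12H20S.
DoU = (2C + 2 + N − H − X)/2 = (2·12 + 2 + 0 − 20 − 0)/2 = 6/2 = 3.
(Structurally: 1 ring(s) + 2 π bond(s) = 3.)

3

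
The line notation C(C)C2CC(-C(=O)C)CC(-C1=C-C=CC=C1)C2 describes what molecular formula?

Heavy atoms from the SMILES: 16 C, 1 O.
Implicit hydrogens by atom environment:
  5 × C (aromatic): 1 H each → 5
  4 × C: 2 H each → 8
  3 × C: 1 H each → 3
  2 × C: 3 H each → 6
  1 × C (aromatic): no H
  1 × C: no H
  1 × O: no H
  Total hydrogens = 22.
Molecular formula: C16H22O

C16H22O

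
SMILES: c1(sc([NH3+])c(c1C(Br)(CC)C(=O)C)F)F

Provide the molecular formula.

Heavy atoms from the SMILES: 1 Br, 9 C, 2 F, 1 N, 1 O, 1 S.
Implicit hydrogens by atom environment:
  4 × C (aromatic): no H
  2 × C: 3 H each → 6
  2 × C: no H
  2 × F: no H
  1 × Br: no H
  1 × C: 2 H
  1 × N (charge +1): 3 H
  1 × O: no H
  1 × S (aromatic): no H
  Total hydrogens = 11.
Net charge +1.
Molecular formula: C9H11BrF2NOS+

C9H11BrF2NOS+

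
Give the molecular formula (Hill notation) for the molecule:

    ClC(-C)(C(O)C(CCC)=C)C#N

Heavy atoms from the SMILES: 9 C, 1 Cl, 1 N, 1 O.
Implicit hydrogens by atom environment:
  3 × C: 2 H each → 6
  3 × C: no H
  2 × C: 3 H each → 6
  1 × C: 1 H
  1 × Cl: no H
  1 × N: no H
  1 × O: 1 H
  Total hydrogens = 14.
Molecular formula: C9H14ClNO

C9H14ClNO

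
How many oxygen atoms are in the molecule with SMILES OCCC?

The symbol for oxygen appears 1 time in the SMILES.

1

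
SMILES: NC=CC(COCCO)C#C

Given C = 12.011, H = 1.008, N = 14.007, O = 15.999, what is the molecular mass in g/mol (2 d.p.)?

Molecular formula: C8H13NO2.
M = 8×12.011 + 13×1.008 + 1×14.007 + 2×15.999 = 155.20 g/mol.

155.20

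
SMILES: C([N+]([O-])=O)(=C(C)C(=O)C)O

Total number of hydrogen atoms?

Hydrogens are implicit in SMILES; fill each atom to its normal valence:
  3 × C: no H
  2 × C: 3 H each → 6
  2 × O: no H
  1 × N (charge +1): no H
  1 × O: 1 H
  1 × O (charge -1): no H
  Total hydrogens = 7.

7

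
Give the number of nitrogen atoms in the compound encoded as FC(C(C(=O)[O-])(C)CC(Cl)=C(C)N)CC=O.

The symbol for nitrogen appears 1 time in the SMILES.

1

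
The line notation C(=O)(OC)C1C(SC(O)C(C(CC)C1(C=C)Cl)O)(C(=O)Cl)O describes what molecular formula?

Heavy atoms from the SMILES: 13 C, 2 Cl, 6 O, 1 S.
Implicit hydrogens by atom environment:
  5 × C: 1 H each → 5
  4 × C: no H
  3 × O: 1 H each → 3
  3 × O: no H
  2 × C: 3 H each → 6
  2 × C: 2 H each → 4
  2 × Cl: no H
  1 × S: no H
  Total hydrogens = 18.
Molecular formula: C13H18Cl2O6S

C13H18Cl2O6S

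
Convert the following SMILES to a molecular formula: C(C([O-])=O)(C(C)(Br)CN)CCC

C8H15BrNO2-

Heavy atoms from the SMILES: 1 Br, 8 C, 1 N, 2 O.
Implicit hydrogens by atom environment:
  3 × C: 2 H each → 6
  2 × C: 3 H each → 6
  2 × C: no H
  1 × Br: no H
  1 × C: 1 H
  1 × N: 2 H
  1 × O: no H
  1 × O (charge -1): no H
  Total hydrogens = 15.
Net charge -1.
Molecular formula: C8H15BrNO2-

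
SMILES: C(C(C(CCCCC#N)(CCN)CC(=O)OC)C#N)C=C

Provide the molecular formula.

C16H25N3O2

Heavy atoms from the SMILES: 16 C, 3 N, 2 O.
Implicit hydrogens by atom environment:
  9 × C: 2 H each → 18
  4 × C: no H
  2 × C: 1 H each → 2
  2 × N: no H
  2 × O: no H
  1 × C: 3 H
  1 × N: 2 H
  Total hydrogens = 25.
Molecular formula: C16H25N3O2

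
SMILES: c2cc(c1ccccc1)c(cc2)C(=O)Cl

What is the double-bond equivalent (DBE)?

9

Molecular formula from the SMILES: C13H9ClO.
DoU = (2C + 2 + N − H − X)/2 = (2·13 + 2 + 0 − 9 − 1)/2 = 18/2 = 9.
(Structurally: 2 ring(s) + 7 π bond(s) = 9.)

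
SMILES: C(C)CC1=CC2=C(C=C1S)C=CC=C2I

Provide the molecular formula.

C13H13IS

Heavy atoms from the SMILES: 13 C, 1 I, 1 S.
Implicit hydrogens by atom environment:
  5 × C (aromatic): 1 H each → 5
  5 × C (aromatic): no H
  2 × C: 2 H each → 4
  1 × C: 3 H
  1 × I: no H
  1 × S: 1 H
  Total hydrogens = 13.
Molecular formula: C13H13IS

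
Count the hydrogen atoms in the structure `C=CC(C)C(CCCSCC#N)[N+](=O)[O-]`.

16

Hydrogens are implicit in SMILES; fill each atom to its normal valence:
  5 × C: 2 H each → 10
  3 × C: 1 H each → 3
  1 × C: 3 H
  1 × C: no H
  1 × N: no H
  1 × N (charge +1): no H
  1 × O: no H
  1 × O (charge -1): no H
  1 × S: no H
  Total hydrogens = 16.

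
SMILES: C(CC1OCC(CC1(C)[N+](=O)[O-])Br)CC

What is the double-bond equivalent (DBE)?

Molecular formula from the SMILES: C10H18BrNO3.
DoU = (2C + 2 + N − H − X)/2 = (2·10 + 2 + 1 − 18 − 1)/2 = 4/2 = 2.
(Structurally: 1 ring(s) + 1 π bond(s) = 2.)

2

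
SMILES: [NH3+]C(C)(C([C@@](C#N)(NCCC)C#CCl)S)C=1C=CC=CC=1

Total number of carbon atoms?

16

The symbol for carbon appears 16 times in the SMILES. (Cl is a single chlorine, not C + l.)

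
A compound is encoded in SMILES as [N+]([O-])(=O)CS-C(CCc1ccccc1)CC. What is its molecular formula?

Heavy atoms from the SMILES: 12 C, 1 N, 2 O, 1 S.
Implicit hydrogens by atom environment:
  5 × C (aromatic): 1 H each → 5
  4 × C: 2 H each → 8
  1 × C: 3 H
  1 × C: 1 H
  1 × C (aromatic): no H
  1 × N (charge +1): no H
  1 × O: no H
  1 × O (charge -1): no H
  1 × S: no H
  Total hydrogens = 17.
Molecular formula: C12H17NO2S

C12H17NO2S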